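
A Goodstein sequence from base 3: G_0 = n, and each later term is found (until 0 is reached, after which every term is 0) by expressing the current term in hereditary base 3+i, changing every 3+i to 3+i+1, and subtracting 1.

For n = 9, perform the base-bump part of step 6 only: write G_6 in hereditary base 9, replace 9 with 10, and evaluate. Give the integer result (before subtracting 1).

26

step 0: 9 = 3^2; sub 4 for 3: 4^2; = 16; G_1 = 16−1 = 15
step 1: 15 = 3·4 + 3; sub 5 for 4: 3·5 + 3; = 18; G_2 = 18−1 = 17
step 2: 17 = 3·5 + 2; sub 6 for 5: 3·6 + 2; = 20; G_3 = 20−1 = 19
step 3: 19 = 3·6 + 1; sub 7 for 6: 3·7 + 1; = 22; G_4 = 22−1 = 21
step 4: 21 = 3·7; sub 8 for 7: 3·8; = 24; G_5 = 24−1 = 23
step 5: 23 = 2·8 + 7; sub 9 for 8: 2·9 + 7; = 25; G_6 = 25−1 = 24
step 6: 24 = 2·9 + 6; sub 10 for 9: 2·10 + 6; = 26; G_7 = 26−1 = 25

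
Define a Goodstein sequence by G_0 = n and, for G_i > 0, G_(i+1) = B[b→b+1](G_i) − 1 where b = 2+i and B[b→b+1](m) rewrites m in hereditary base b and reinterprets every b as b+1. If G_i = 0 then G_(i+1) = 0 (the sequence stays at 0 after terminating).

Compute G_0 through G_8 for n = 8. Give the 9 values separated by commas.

8, 80, 553, 6310, 93395, 1647195, 33554571, 774841151, 20000000211

G_0 = 8. HB_2(8) = 2^(2 + 1). Bump = 81. G_1 = 80.
G_1 = 80. HB_3(80) = 2·3^3 + 2·3^2 + 2·3 + 2. Bump = 554. G_2 = 553.
G_2 = 553. HB_4(553) = 2·4^4 + 2·4^2 + 2·4 + 1. Bump = 6311. G_3 = 6310.
G_3 = 6310. HB_5(6310) = 2·5^5 + 2·5^2 + 2·5. Bump = 93396. G_4 = 93395.
G_4 = 93395. HB_6(93395) = 2·6^6 + 2·6^2 + 6 + 5. Bump = 1647196. G_5 = 1647195.
G_5 = 1647195. HB_7(1647195) = 2·7^7 + 2·7^2 + 7 + 4. Bump = 33554572. G_6 = 33554571.
G_6 = 33554571. HB_8(33554571) = 2·8^8 + 2·8^2 + 8 + 3. Bump = 774841152. G_7 = 774841151.
G_7 = 774841151. HB_9(774841151) = 2·9^9 + 2·9^2 + 9 + 2. Bump = 20000000212. G_8 = 20000000211.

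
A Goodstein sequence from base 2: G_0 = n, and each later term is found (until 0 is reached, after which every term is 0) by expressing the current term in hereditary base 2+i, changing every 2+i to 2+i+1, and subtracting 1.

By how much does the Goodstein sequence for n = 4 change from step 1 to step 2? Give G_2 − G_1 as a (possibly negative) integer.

15

[0] 4 ≡ 2^2 (base 2). Lift 3: 27. −1: 26.
[1] 26 ≡ 2·3^2 + 2·3 + 2 (base 3). Lift 4: 42. −1: 41.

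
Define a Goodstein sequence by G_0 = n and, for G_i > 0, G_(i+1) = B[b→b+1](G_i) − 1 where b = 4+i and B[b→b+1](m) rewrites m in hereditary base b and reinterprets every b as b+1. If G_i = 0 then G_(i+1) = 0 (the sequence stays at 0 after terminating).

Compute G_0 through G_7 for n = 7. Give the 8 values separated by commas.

G_0=7  [base 4] 4 + 3  →[4↦5]→  5 + 3 = 8  −1 ⇒ G_1=7
G_1=7  [base 5] 5 + 2  →[5↦6]→  6 + 2 = 8  −1 ⇒ G_2=7
G_2=7  [base 6] 6 + 1  →[6↦7]→  7 + 1 = 8  −1 ⇒ G_3=7
G_3=7  [base 7] 7  →[7↦8]→  8 = 8  −1 ⇒ G_4=7
G_4=7  [base 8] 7  →[8↦9]→  7 = 7  −1 ⇒ G_5=6
G_5=6  [base 9] 6  →[9↦10]→  6 = 6  −1 ⇒ G_6=5
G_6=5  [base 10] 5  →[10↦11]→  5 = 5  −1 ⇒ G_7=4

7, 7, 7, 7, 7, 6, 5, 4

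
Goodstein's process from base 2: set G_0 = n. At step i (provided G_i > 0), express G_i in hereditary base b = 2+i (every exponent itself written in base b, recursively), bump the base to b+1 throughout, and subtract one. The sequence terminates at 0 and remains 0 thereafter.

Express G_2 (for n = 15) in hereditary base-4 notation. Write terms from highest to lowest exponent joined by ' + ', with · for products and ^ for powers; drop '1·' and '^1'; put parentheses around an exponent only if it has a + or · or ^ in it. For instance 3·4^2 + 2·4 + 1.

G_0=15  [base 2] 2^(2 + 1) + 2^2 + 2 + 1  →[2↦3]→  3^(3 + 1) + 3^3 + 3 + 1 = 112  −1 ⇒ G_1=111
G_1=111  [base 3] 3^(3 + 1) + 3^3 + 3  →[3↦4]→  4^(4 + 1) + 4^4 + 4 = 1284  −1 ⇒ G_2=1283

4^(4 + 1) + 4^4 + 3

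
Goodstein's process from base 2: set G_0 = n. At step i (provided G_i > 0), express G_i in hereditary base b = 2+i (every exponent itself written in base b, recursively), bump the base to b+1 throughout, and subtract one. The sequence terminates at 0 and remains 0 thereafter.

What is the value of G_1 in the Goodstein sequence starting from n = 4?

step 0: 4 = 2^2; sub 3 for 2: 3^3; = 27; G_1 = 27−1 = 26
step 1: 26 = 2·3^2 + 2·3 + 2; sub 4 for 3: 2·4^2 + 2·4 + 2; = 42; G_2 = 42−1 = 41

26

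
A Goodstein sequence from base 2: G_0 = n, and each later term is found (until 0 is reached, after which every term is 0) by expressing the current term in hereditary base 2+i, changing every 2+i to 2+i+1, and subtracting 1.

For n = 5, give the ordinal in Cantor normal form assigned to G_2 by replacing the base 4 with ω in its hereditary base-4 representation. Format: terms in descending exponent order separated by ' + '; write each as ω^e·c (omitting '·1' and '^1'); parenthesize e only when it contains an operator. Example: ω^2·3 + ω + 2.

ω^3·3 + ω^2·3 + ω·3 + 3

step 0: 5 = 2^2 + 1; sub 3 for 2: 3^3 + 1; = 28; G_1 = 28−1 = 27
step 1: 27 = 3^3; sub 4 for 3: 4^4; = 256; G_2 = 256−1 = 255
step 2: 255 = 3·4^3 + 3·4^2 + 3·4 + 3; sub 5 for 4: 3·5^3 + 3·5^2 + 3·5 + 3; = 468; G_3 = 468−1 = 467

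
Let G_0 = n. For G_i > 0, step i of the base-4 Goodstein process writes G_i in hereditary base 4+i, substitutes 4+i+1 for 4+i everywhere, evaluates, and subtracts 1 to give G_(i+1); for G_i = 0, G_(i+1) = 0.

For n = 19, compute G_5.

69

G_0=19  [base 4] 4^2 + 3  →[4↦5]→  5^2 + 3 = 28  −1 ⇒ G_1=27
G_1=27  [base 5] 5^2 + 2  →[5↦6]→  6^2 + 2 = 38  −1 ⇒ G_2=37
G_2=37  [base 6] 6^2 + 1  →[6↦7]→  7^2 + 1 = 50  −1 ⇒ G_3=49
G_3=49  [base 7] 7^2  →[7↦8]→  8^2 = 64  −1 ⇒ G_4=63
G_4=63  [base 8] 7·8 + 7  →[8↦9]→  7·9 + 7 = 70  −1 ⇒ G_5=69
G_5=69  [base 9] 7·9 + 6  →[9↦10]→  7·10 + 6 = 76  −1 ⇒ G_6=75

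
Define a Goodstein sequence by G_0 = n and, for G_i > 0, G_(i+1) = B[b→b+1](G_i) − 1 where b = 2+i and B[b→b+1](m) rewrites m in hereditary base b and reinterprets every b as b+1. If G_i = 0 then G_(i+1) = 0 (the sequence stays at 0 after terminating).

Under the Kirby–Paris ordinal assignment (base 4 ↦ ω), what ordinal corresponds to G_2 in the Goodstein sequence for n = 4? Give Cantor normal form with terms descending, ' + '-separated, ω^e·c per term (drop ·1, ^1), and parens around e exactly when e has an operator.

ω^2·2 + ω·2 + 1

[0] 4 ≡ 2^2 (base 2). Lift 3: 27. −1: 26.
[1] 26 ≡ 2·3^2 + 2·3 + 2 (base 3). Lift 4: 42. −1: 41.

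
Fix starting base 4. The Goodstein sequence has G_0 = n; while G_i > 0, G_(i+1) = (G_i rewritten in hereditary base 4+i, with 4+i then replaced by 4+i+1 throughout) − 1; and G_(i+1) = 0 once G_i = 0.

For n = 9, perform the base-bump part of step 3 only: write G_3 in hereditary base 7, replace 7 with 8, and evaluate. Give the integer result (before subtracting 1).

12

step 0: 9 = 2·4 + 1; sub 5 for 4: 2·5 + 1; = 11; G_1 = 11−1 = 10
step 1: 10 = 2·5; sub 6 for 5: 2·6; = 12; G_2 = 12−1 = 11
step 2: 11 = 6 + 5; sub 7 for 6: 7 + 5; = 12; G_3 = 12−1 = 11
step 3: 11 = 7 + 4; sub 8 for 7: 8 + 4; = 12; G_4 = 12−1 = 11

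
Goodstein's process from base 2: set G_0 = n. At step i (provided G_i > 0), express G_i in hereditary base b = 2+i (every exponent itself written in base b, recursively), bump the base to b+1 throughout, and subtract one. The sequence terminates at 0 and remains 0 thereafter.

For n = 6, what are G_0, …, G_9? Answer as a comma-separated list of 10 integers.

6, 29, 257, 3125, 46655, 98039, 187243, 332147, 555551, 885775

[0] 6 ≡ 2^2 + 2 (base 2). Lift 3: 30. −1: 29.
[1] 29 ≡ 3^3 + 2 (base 3). Lift 4: 258. −1: 257.
[2] 257 ≡ 4^4 + 1 (base 4). Lift 5: 3126. −1: 3125.
[3] 3125 ≡ 5^5 (base 5). Lift 6: 46656. −1: 46655.
[4] 46655 ≡ 5·6^5 + 5·6^4 + 5·6^3 + 5·6^2 + 5·6 + 5 (base 6). Lift 7: 98040. −1: 98039.
[5] 98039 ≡ 5·7^5 + 5·7^4 + 5·7^3 + 5·7^2 + 5·7 + 4 (base 7). Lift 8: 187244. −1: 187243.
[6] 187243 ≡ 5·8^5 + 5·8^4 + 5·8^3 + 5·8^2 + 5·8 + 3 (base 8). Lift 9: 332148. −1: 332147.
[7] 332147 ≡ 5·9^5 + 5·9^4 + 5·9^3 + 5·9^2 + 5·9 + 2 (base 9). Lift 10: 555552. −1: 555551.
[8] 555551 ≡ 5·10^5 + 5·10^4 + 5·10^3 + 5·10^2 + 5·10 + 1 (base 10). Lift 11: 885776. −1: 885775.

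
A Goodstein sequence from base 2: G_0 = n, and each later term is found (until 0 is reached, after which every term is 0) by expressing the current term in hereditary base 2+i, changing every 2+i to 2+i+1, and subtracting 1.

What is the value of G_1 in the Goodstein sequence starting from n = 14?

110

i=0: 14 = 2^(2 + 1) + 2^2 + 2 (b=2); 2→3: 3^(3 + 1) + 3^3 + 3 = 111; 111−1 = 110
i=1: 110 = 3^(3 + 1) + 3^3 + 2 (b=3); 3→4: 4^(4 + 1) + 4^4 + 2 = 1282; 1282−1 = 1281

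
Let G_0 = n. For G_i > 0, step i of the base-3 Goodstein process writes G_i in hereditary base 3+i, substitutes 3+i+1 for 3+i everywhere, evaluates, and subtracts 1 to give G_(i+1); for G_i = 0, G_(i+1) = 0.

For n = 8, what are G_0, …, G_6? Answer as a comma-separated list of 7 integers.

step 0: 8 = 2·3 + 2; sub 4 for 3: 2·4 + 2; = 10; G_1 = 10−1 = 9
step 1: 9 = 2·4 + 1; sub 5 for 4: 2·5 + 1; = 11; G_2 = 11−1 = 10
step 2: 10 = 2·5; sub 6 for 5: 2·6; = 12; G_3 = 12−1 = 11
step 3: 11 = 6 + 5; sub 7 for 6: 7 + 5; = 12; G_4 = 12−1 = 11
step 4: 11 = 7 + 4; sub 8 for 7: 8 + 4; = 12; G_5 = 12−1 = 11
step 5: 11 = 8 + 3; sub 9 for 8: 9 + 3; = 12; G_6 = 12−1 = 11

8, 9, 10, 11, 11, 11, 11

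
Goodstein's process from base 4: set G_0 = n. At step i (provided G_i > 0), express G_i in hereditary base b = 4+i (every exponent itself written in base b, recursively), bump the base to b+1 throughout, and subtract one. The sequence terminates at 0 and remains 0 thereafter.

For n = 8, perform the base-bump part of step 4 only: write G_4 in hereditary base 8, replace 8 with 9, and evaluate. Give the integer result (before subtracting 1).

(0) 8|_4 = 2·4 ↦ 2·5|_5 = 10 ⇒ 9
(1) 9|_5 = 5 + 4 ↦ 6 + 4|_6 = 10 ⇒ 9
(2) 9|_6 = 6 + 3 ↦ 7 + 3|_7 = 10 ⇒ 9
(3) 9|_7 = 7 + 2 ↦ 8 + 2|_8 = 10 ⇒ 9
(4) 9|_8 = 8 + 1 ↦ 9 + 1|_9 = 10 ⇒ 9

10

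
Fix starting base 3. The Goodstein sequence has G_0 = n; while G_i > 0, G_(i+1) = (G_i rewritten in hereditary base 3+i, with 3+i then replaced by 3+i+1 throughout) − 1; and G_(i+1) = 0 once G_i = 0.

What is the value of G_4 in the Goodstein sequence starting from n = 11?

base 3: 11 = 3^2 + 2; at 4: 4^2 + 2 = 18; next = 17
base 4: 17 = 4^2 + 1; at 5: 5^2 + 1 = 26; next = 25
base 5: 25 = 5^2; at 6: 6^2 = 36; next = 35
base 6: 35 = 5·6 + 5; at 7: 5·7 + 5 = 40; next = 39
base 7: 39 = 5·7 + 4; at 8: 5·8 + 4 = 44; next = 43

39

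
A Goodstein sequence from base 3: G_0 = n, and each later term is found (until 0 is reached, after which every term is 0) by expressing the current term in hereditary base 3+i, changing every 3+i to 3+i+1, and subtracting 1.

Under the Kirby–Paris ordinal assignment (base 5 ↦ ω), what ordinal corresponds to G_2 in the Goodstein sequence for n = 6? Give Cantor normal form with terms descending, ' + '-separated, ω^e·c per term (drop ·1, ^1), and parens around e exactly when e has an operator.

G_0 = 6. HB_3(6) = 2·3. Bump = 8. G_1 = 7.
G_1 = 7. HB_4(7) = 4 + 3. Bump = 8. G_2 = 7.

ω + 2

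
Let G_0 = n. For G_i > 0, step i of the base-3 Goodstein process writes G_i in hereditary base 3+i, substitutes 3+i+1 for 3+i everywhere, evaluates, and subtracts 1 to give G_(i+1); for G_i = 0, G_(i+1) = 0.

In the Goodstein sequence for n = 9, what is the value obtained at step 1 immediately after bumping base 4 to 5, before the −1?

(0) 9|_3 = 3^2 ↦ 4^2|_4 = 16 ⇒ 15
(1) 15|_4 = 3·4 + 3 ↦ 3·5 + 3|_5 = 18 ⇒ 17

18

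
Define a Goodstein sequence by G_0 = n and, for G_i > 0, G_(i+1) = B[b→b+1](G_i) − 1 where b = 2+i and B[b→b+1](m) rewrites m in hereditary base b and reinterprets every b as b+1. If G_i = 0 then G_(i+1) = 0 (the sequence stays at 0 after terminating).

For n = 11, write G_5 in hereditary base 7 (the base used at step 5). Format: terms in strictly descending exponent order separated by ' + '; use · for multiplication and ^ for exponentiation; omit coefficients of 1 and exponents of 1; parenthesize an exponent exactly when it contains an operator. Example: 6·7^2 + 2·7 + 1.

7^(7 + 1)

11 —HB2→ 2^(2 + 1) + 2 + 1 —bump→ 3^(3 + 1) + 3 + 1 = 85 —(−1)→ 84
84 —HB3→ 3^(3 + 1) + 3 —bump→ 4^(4 + 1) + 4 = 1028 —(−1)→ 1027
1027 —HB4→ 4^(4 + 1) + 3 —bump→ 5^(5 + 1) + 3 = 15628 —(−1)→ 15627
15627 —HB5→ 5^(5 + 1) + 2 —bump→ 6^(6 + 1) + 2 = 279938 —(−1)→ 279937
279937 —HB6→ 6^(6 + 1) + 1 —bump→ 7^(7 + 1) + 1 = 5764802 —(−1)→ 5764801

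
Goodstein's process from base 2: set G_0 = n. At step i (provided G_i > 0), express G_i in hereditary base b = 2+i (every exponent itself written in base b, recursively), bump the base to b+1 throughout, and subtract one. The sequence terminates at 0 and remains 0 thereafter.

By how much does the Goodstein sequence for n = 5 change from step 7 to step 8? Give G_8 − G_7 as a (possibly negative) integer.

base 2: 5 = 2^2 + 1; at 3: 3^3 + 1 = 28; next = 27
base 3: 27 = 3^3; at 4: 4^4 = 256; next = 255
base 4: 255 = 3·4^3 + 3·4^2 + 3·4 + 3; at 5: 3·5^3 + 3·5^2 + 3·5 + 3 = 468; next = 467
base 5: 467 = 3·5^3 + 3·5^2 + 3·5 + 2; at 6: 3·6^3 + 3·6^2 + 3·6 + 2 = 776; next = 775
base 6: 775 = 3·6^3 + 3·6^2 + 3·6 + 1; at 7: 3·7^3 + 3·7^2 + 3·7 + 1 = 1198; next = 1197
base 7: 1197 = 3·7^3 + 3·7^2 + 3·7; at 8: 3·8^3 + 3·8^2 + 3·8 = 1752; next = 1751
base 8: 1751 = 3·8^3 + 3·8^2 + 2·8 + 7; at 9: 3·9^3 + 3·9^2 + 2·9 + 7 = 2455; next = 2454
base 9: 2454 = 3·9^3 + 3·9^2 + 2·9 + 6; at 10: 3·10^3 + 3·10^2 + 2·10 + 6 = 3326; next = 3325

871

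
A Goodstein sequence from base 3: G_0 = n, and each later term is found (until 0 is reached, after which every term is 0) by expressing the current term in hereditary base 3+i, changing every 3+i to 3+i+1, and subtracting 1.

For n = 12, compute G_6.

69

(0) 12|_3 = 3^2 + 3 ↦ 4^2 + 4|_4 = 20 ⇒ 19
(1) 19|_4 = 4^2 + 3 ↦ 5^2 + 3|_5 = 28 ⇒ 27
(2) 27|_5 = 5^2 + 2 ↦ 6^2 + 2|_6 = 38 ⇒ 37
(3) 37|_6 = 6^2 + 1 ↦ 7^2 + 1|_7 = 50 ⇒ 49
(4) 49|_7 = 7^2 ↦ 8^2|_8 = 64 ⇒ 63
(5) 63|_8 = 7·8 + 7 ↦ 7·9 + 7|_9 = 70 ⇒ 69
(6) 69|_9 = 7·9 + 6 ↦ 7·10 + 6|_10 = 76 ⇒ 75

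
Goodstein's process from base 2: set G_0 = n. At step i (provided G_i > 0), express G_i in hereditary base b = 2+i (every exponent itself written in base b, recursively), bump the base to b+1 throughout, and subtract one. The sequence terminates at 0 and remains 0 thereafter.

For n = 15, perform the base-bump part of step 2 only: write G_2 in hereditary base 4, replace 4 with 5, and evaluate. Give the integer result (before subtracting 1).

step 0: 15 = 2^(2 + 1) + 2^2 + 2 + 1; sub 3 for 2: 3^(3 + 1) + 3^3 + 3 + 1; = 112; G_1 = 112−1 = 111
step 1: 111 = 3^(3 + 1) + 3^3 + 3; sub 4 for 3: 4^(4 + 1) + 4^4 + 4; = 1284; G_2 = 1284−1 = 1283
step 2: 1283 = 4^(4 + 1) + 4^4 + 3; sub 5 for 4: 5^(5 + 1) + 5^5 + 3; = 18753; G_3 = 18753−1 = 18752

18753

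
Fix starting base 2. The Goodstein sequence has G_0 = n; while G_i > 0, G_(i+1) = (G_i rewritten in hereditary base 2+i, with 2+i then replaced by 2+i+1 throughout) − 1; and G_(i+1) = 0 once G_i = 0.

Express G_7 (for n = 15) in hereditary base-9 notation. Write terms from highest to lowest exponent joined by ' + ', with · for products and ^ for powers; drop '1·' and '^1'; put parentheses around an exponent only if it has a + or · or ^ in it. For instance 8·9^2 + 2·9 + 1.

(0) 15|_2 = 2^(2 + 1) + 2^2 + 2 + 1 ↦ 3^(3 + 1) + 3^3 + 3 + 1|_3 = 112 ⇒ 111
(1) 111|_3 = 3^(3 + 1) + 3^3 + 3 ↦ 4^(4 + 1) + 4^4 + 4|_4 = 1284 ⇒ 1283
(2) 1283|_4 = 4^(4 + 1) + 4^4 + 3 ↦ 5^(5 + 1) + 5^5 + 3|_5 = 18753 ⇒ 18752
(3) 18752|_5 = 5^(5 + 1) + 5^5 + 2 ↦ 6^(6 + 1) + 6^6 + 2|_6 = 326594 ⇒ 326593
(4) 326593|_6 = 6^(6 + 1) + 6^6 + 1 ↦ 7^(7 + 1) + 7^7 + 1|_7 = 6588345 ⇒ 6588344
(5) 6588344|_7 = 7^(7 + 1) + 7^7 ↦ 8^(8 + 1) + 8^8|_8 = 150994944 ⇒ 150994943
(6) 150994943|_8 = 8^(8 + 1) + 7·8^7 + 7·8^6 + 7·8^5 + 7·8^4 + 7·8^3 + 7·8^2 + 7·8 + 7 ↦ 9^(9 + 1) + 7·9^7 + 7·9^6 + 7·9^5 + 7·9^4 + 7·9^3 + 7·9^2 + 7·9 + 7|_9 = 3524450281 ⇒ 3524450280

9^(9 + 1) + 7·9^7 + 7·9^6 + 7·9^5 + 7·9^4 + 7·9^3 + 7·9^2 + 7·9 + 6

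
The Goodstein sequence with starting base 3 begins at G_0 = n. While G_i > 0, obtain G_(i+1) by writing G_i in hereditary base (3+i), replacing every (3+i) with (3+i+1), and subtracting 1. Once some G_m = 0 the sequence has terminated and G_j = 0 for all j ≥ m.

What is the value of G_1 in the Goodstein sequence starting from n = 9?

15

step 0: 9 = 3^2; sub 4 for 3: 4^2; = 16; G_1 = 16−1 = 15
step 1: 15 = 3·4 + 3; sub 5 for 4: 3·5 + 3; = 18; G_2 = 18−1 = 17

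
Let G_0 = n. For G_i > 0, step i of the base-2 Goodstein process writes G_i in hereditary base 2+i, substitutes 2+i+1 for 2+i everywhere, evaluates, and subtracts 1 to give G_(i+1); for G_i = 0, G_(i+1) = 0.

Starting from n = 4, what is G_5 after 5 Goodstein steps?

4 —HB2→ 2^2 —bump→ 3^3 = 27 —(−1)→ 26
26 —HB3→ 2·3^2 + 2·3 + 2 —bump→ 2·4^2 + 2·4 + 2 = 42 —(−1)→ 41
41 —HB4→ 2·4^2 + 2·4 + 1 —bump→ 2·5^2 + 2·5 + 1 = 61 —(−1)→ 60
60 —HB5→ 2·5^2 + 2·5 —bump→ 2·6^2 + 2·6 = 84 —(−1)→ 83
83 —HB6→ 2·6^2 + 6 + 5 —bump→ 2·7^2 + 7 + 5 = 110 —(−1)→ 109
109 —HB7→ 2·7^2 + 7 + 4 —bump→ 2·8^2 + 8 + 4 = 140 —(−1)→ 139

109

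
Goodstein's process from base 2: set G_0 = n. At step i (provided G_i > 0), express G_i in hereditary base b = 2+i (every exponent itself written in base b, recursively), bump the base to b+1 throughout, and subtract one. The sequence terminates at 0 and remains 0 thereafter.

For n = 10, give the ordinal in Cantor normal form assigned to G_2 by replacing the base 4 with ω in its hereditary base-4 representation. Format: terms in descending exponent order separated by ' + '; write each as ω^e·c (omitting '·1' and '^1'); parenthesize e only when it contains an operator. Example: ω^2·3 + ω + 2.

ω^(ω + 1) + 1

G_0=10  [base 2] 2^(2 + 1) + 2  →[2↦3]→  3^(3 + 1) + 3 = 84  −1 ⇒ G_1=83
G_1=83  [base 3] 3^(3 + 1) + 2  →[3↦4]→  4^(4 + 1) + 2 = 1026  −1 ⇒ G_2=1025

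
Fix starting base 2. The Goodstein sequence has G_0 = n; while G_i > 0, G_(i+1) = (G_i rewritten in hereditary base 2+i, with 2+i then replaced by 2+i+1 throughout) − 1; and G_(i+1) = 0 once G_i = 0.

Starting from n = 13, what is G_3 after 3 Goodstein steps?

base 2: 13 = 2^(2 + 1) + 2^2 + 1; at 3: 3^(3 + 1) + 3^3 + 1 = 109; next = 108
base 3: 108 = 3^(3 + 1) + 3^3; at 4: 4^(4 + 1) + 4^4 = 1280; next = 1279
base 4: 1279 = 4^(4 + 1) + 3·4^3 + 3·4^2 + 3·4 + 3; at 5: 5^(5 + 1) + 3·5^3 + 3·5^2 + 3·5 + 3 = 16093; next = 16092

16092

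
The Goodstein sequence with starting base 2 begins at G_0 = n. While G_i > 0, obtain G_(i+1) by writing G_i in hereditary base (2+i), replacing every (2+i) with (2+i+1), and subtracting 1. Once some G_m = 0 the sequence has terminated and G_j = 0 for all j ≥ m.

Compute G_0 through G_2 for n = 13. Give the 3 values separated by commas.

base 2: 13 = 2^(2 + 1) + 2^2 + 1; at 3: 3^(3 + 1) + 3^3 + 1 = 109; next = 108
base 3: 108 = 3^(3 + 1) + 3^3; at 4: 4^(4 + 1) + 4^4 = 1280; next = 1279

13, 108, 1279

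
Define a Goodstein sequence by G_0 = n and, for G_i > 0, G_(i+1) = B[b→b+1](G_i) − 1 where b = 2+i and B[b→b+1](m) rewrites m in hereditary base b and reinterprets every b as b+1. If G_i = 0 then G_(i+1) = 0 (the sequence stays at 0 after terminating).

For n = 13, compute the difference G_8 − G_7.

G_0 = 13. HB_2(13) = 2^(2 + 1) + 2^2 + 1. Bump = 109. G_1 = 108.
G_1 = 108. HB_3(108) = 3^(3 + 1) + 3^3. Bump = 1280. G_2 = 1279.
G_2 = 1279. HB_4(1279) = 4^(4 + 1) + 3·4^3 + 3·4^2 + 3·4 + 3. Bump = 16093. G_3 = 16092.
G_3 = 16092. HB_5(16092) = 5^(5 + 1) + 3·5^3 + 3·5^2 + 3·5 + 2. Bump = 280712. G_4 = 280711.
G_4 = 280711. HB_6(280711) = 6^(6 + 1) + 3·6^3 + 3·6^2 + 3·6 + 1. Bump = 5765999. G_5 = 5765998.
G_5 = 5765998. HB_7(5765998) = 7^(7 + 1) + 3·7^3 + 3·7^2 + 3·7. Bump = 134219480. G_6 = 134219479.
G_6 = 134219479. HB_8(134219479) = 8^(8 + 1) + 3·8^3 + 3·8^2 + 2·8 + 7. Bump = 3486786856. G_7 = 3486786855.
G_7 = 3486786855. HB_9(3486786855) = 9^(9 + 1) + 3·9^3 + 3·9^2 + 2·9 + 6. Bump = 100000003326. G_8 = 100000003325.

96513216470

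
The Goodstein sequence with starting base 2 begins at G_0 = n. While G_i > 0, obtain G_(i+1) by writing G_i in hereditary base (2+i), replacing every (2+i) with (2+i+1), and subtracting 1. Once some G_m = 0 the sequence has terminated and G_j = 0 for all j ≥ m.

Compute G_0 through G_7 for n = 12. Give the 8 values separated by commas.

12, 107, 1065, 15685, 280019, 5764910, 134217867, 3486784574

(0) 12|_2 = 2^(2 + 1) + 2^2 ↦ 3^(3 + 1) + 3^3|_3 = 108 ⇒ 107
(1) 107|_3 = 3^(3 + 1) + 2·3^2 + 2·3 + 2 ↦ 4^(4 + 1) + 2·4^2 + 2·4 + 2|_4 = 1066 ⇒ 1065
(2) 1065|_4 = 4^(4 + 1) + 2·4^2 + 2·4 + 1 ↦ 5^(5 + 1) + 2·5^2 + 2·5 + 1|_5 = 15686 ⇒ 15685
(3) 15685|_5 = 5^(5 + 1) + 2·5^2 + 2·5 ↦ 6^(6 + 1) + 2·6^2 + 2·6|_6 = 280020 ⇒ 280019
(4) 280019|_6 = 6^(6 + 1) + 2·6^2 + 6 + 5 ↦ 7^(7 + 1) + 2·7^2 + 7 + 5|_7 = 5764911 ⇒ 5764910
(5) 5764910|_7 = 7^(7 + 1) + 2·7^2 + 7 + 4 ↦ 8^(8 + 1) + 2·8^2 + 8 + 4|_8 = 134217868 ⇒ 134217867
(6) 134217867|_8 = 8^(8 + 1) + 2·8^2 + 8 + 3 ↦ 9^(9 + 1) + 2·9^2 + 9 + 3|_9 = 3486784575 ⇒ 3486784574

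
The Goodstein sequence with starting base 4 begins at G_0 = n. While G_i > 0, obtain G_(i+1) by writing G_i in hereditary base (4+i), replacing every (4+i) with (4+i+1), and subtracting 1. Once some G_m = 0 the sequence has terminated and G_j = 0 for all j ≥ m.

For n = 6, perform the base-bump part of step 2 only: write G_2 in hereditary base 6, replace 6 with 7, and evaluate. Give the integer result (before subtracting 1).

7

G_0=6  [base 4] 4 + 2  →[4↦5]→  5 + 2 = 7  −1 ⇒ G_1=6
G_1=6  [base 5] 5 + 1  →[5↦6]→  6 + 1 = 7  −1 ⇒ G_2=6
G_2=6  [base 6] 6  →[6↦7]→  7 = 7  −1 ⇒ G_3=6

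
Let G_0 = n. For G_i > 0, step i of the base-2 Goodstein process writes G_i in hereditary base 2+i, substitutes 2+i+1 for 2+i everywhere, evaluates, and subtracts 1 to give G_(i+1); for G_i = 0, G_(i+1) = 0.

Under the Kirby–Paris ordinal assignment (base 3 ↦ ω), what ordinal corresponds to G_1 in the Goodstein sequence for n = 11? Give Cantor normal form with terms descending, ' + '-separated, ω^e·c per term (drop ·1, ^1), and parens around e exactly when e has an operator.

ω^(ω + 1) + ω

step 0: 11 = 2^(2 + 1) + 2 + 1; sub 3 for 2: 3^(3 + 1) + 3 + 1; = 85; G_1 = 85−1 = 84
step 1: 84 = 3^(3 + 1) + 3; sub 4 for 3: 4^(4 + 1) + 4; = 1028; G_2 = 1028−1 = 1027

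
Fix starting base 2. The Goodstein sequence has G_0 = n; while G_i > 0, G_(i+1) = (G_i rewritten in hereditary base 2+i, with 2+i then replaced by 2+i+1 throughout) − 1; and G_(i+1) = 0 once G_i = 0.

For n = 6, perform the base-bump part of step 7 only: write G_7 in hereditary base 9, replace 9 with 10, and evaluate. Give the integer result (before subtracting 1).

555552

6 —HB2→ 2^2 + 2 —bump→ 3^3 + 3 = 30 —(−1)→ 29
29 —HB3→ 3^3 + 2 —bump→ 4^4 + 2 = 258 —(−1)→ 257
257 —HB4→ 4^4 + 1 —bump→ 5^5 + 1 = 3126 —(−1)→ 3125
3125 —HB5→ 5^5 —bump→ 6^6 = 46656 —(−1)→ 46655
46655 —HB6→ 5·6^5 + 5·6^4 + 5·6^3 + 5·6^2 + 5·6 + 5 —bump→ 5·7^5 + 5·7^4 + 5·7^3 + 5·7^2 + 5·7 + 5 = 98040 —(−1)→ 98039
98039 —HB7→ 5·7^5 + 5·7^4 + 5·7^3 + 5·7^2 + 5·7 + 4 —bump→ 5·8^5 + 5·8^4 + 5·8^3 + 5·8^2 + 5·8 + 4 = 187244 —(−1)→ 187243
187243 —HB8→ 5·8^5 + 5·8^4 + 5·8^3 + 5·8^2 + 5·8 + 3 —bump→ 5·9^5 + 5·9^4 + 5·9^3 + 5·9^2 + 5·9 + 3 = 332148 —(−1)→ 332147
332147 —HB9→ 5·9^5 + 5·9^4 + 5·9^3 + 5·9^2 + 5·9 + 2 —bump→ 5·10^5 + 5·10^4 + 5·10^3 + 5·10^2 + 5·10 + 2 = 555552 —(−1)→ 555551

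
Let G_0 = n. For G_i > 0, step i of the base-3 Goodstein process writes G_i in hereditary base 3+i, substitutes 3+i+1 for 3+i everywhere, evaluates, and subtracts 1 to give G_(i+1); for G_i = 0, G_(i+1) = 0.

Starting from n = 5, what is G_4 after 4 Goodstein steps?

(0) 5|_3 = 3 + 2 ↦ 4 + 2|_4 = 6 ⇒ 5
(1) 5|_4 = 4 + 1 ↦ 5 + 1|_5 = 6 ⇒ 5
(2) 5|_5 = 5 ↦ 6|_6 = 6 ⇒ 5
(3) 5|_6 = 5 ↦ 5|_7 = 5 ⇒ 4
(4) 4|_7 = 4 ↦ 4|_8 = 4 ⇒ 3

4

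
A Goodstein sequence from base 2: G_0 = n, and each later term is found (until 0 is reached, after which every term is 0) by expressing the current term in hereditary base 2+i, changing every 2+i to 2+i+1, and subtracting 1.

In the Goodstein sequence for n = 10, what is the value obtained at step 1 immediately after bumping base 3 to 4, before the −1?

1026

[0] 10 ≡ 2^(2 + 1) + 2 (base 2). Lift 3: 84. −1: 83.
[1] 83 ≡ 3^(3 + 1) + 2 (base 3). Lift 4: 1026. −1: 1025.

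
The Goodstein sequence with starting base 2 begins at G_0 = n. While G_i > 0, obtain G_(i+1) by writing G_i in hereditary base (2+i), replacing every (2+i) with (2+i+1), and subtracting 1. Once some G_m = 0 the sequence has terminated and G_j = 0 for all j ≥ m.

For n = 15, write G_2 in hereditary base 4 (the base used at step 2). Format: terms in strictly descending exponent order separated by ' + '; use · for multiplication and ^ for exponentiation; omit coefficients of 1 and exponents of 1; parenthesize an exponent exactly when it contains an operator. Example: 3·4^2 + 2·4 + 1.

i=0: 15 = 2^(2 + 1) + 2^2 + 2 + 1 (b=2); 2→3: 3^(3 + 1) + 3^3 + 3 + 1 = 112; 112−1 = 111
i=1: 111 = 3^(3 + 1) + 3^3 + 3 (b=3); 3→4: 4^(4 + 1) + 4^4 + 4 = 1284; 1284−1 = 1283
i=2: 1283 = 4^(4 + 1) + 4^4 + 3 (b=4); 4→5: 5^(5 + 1) + 5^5 + 3 = 18753; 18753−1 = 18752

4^(4 + 1) + 4^4 + 3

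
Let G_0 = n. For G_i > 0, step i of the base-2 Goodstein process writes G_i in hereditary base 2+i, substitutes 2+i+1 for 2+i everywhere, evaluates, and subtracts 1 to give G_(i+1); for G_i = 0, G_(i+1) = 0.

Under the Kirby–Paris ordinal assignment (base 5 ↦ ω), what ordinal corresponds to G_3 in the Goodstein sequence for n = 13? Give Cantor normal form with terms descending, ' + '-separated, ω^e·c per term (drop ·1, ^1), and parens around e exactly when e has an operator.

G_0 = 13. HB_2(13) = 2^(2 + 1) + 2^2 + 1. Bump = 109. G_1 = 108.
G_1 = 108. HB_3(108) = 3^(3 + 1) + 3^3. Bump = 1280. G_2 = 1279.
G_2 = 1279. HB_4(1279) = 4^(4 + 1) + 3·4^3 + 3·4^2 + 3·4 + 3. Bump = 16093. G_3 = 16092.
G_3 = 16092. HB_5(16092) = 5^(5 + 1) + 3·5^3 + 3·5^2 + 3·5 + 2. Bump = 280712. G_4 = 280711.

ω^(ω + 1) + ω^3·3 + ω^2·3 + ω·3 + 2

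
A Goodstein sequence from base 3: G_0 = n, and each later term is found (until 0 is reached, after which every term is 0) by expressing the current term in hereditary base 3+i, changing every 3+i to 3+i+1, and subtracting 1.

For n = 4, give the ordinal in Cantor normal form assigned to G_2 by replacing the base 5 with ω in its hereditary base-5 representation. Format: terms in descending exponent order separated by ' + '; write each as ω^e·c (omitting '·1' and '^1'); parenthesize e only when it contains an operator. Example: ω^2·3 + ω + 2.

base 3: 4 = 3 + 1; at 4: 4 + 1 = 5; next = 4
base 4: 4 = 4; at 5: 5 = 5; next = 4
base 5: 4 = 4; at 6: 4 = 4; next = 3

4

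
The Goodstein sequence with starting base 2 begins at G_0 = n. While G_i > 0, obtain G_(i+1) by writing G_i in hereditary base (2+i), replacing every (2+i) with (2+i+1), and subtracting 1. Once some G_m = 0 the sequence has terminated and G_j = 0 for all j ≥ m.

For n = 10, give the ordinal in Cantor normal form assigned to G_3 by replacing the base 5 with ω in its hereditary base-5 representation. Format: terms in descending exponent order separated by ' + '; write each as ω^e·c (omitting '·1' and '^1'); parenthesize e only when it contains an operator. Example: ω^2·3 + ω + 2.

[0] 10 ≡ 2^(2 + 1) + 2 (base 2). Lift 3: 84. −1: 83.
[1] 83 ≡ 3^(3 + 1) + 2 (base 3). Lift 4: 1026. −1: 1025.
[2] 1025 ≡ 4^(4 + 1) + 1 (base 4). Lift 5: 15626. −1: 15625.
[3] 15625 ≡ 5^(5 + 1) (base 5). Lift 6: 279936. −1: 279935.

ω^(ω + 1)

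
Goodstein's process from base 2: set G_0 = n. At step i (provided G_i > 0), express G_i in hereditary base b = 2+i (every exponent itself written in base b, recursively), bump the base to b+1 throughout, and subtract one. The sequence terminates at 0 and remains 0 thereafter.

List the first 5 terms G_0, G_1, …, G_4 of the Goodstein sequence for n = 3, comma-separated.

base 2: 3 = 2 + 1; at 3: 3 + 1 = 4; next = 3
base 3: 3 = 3; at 4: 4 = 4; next = 3
base 4: 3 = 3; at 5: 3 = 3; next = 2
base 5: 2 = 2; at 6: 2 = 2; next = 1

3, 3, 3, 2, 1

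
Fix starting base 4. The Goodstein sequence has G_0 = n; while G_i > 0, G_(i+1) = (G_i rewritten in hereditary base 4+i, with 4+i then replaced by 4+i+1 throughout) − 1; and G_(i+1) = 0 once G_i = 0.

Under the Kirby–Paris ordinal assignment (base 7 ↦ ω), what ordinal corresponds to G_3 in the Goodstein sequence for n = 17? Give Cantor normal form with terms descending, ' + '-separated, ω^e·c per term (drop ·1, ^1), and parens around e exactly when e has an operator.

ω·5 + 4

G_0 = 17. HB_4(17) = 4^2 + 1. Bump = 26. G_1 = 25.
G_1 = 25. HB_5(25) = 5^2. Bump = 36. G_2 = 35.
G_2 = 35. HB_6(35) = 5·6 + 5. Bump = 40. G_3 = 39.
G_3 = 39. HB_7(39) = 5·7 + 4. Bump = 44. G_4 = 43.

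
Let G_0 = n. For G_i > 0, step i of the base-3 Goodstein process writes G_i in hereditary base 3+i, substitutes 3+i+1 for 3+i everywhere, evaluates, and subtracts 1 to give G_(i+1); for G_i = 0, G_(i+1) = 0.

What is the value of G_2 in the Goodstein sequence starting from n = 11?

25

i=0: 11 = 3^2 + 2 (b=3); 3→4: 4^2 + 2 = 18; 18−1 = 17
i=1: 17 = 4^2 + 1 (b=4); 4→5: 5^2 + 1 = 26; 26−1 = 25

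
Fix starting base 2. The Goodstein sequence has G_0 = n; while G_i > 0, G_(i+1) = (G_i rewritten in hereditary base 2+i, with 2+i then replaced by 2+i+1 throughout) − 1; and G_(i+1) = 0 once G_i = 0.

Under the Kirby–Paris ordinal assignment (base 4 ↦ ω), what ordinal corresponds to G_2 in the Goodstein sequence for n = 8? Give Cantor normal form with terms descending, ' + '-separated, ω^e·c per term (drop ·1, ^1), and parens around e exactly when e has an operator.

step 0: 8 = 2^(2 + 1); sub 3 for 2: 3^(3 + 1); = 81; G_1 = 81−1 = 80
step 1: 80 = 2·3^3 + 2·3^2 + 2·3 + 2; sub 4 for 3: 2·4^4 + 2·4^2 + 2·4 + 2; = 554; G_2 = 554−1 = 553
step 2: 553 = 2·4^4 + 2·4^2 + 2·4 + 1; sub 5 for 4: 2·5^5 + 2·5^2 + 2·5 + 1; = 6311; G_3 = 6311−1 = 6310

ω^ω·2 + ω^2·2 + ω·2 + 1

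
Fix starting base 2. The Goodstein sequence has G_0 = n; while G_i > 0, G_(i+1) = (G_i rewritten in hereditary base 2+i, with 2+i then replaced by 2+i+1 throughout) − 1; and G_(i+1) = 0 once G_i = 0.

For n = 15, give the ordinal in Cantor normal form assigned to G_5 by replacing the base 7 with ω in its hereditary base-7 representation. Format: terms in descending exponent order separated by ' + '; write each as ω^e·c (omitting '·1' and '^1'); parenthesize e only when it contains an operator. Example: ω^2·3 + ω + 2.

G_0 = 15. HB_2(15) = 2^(2 + 1) + 2^2 + 2 + 1. Bump = 112. G_1 = 111.
G_1 = 111. HB_3(111) = 3^(3 + 1) + 3^3 + 3. Bump = 1284. G_2 = 1283.
G_2 = 1283. HB_4(1283) = 4^(4 + 1) + 4^4 + 3. Bump = 18753. G_3 = 18752.
G_3 = 18752. HB_5(18752) = 5^(5 + 1) + 5^5 + 2. Bump = 326594. G_4 = 326593.
G_4 = 326593. HB_6(326593) = 6^(6 + 1) + 6^6 + 1. Bump = 6588345. G_5 = 6588344.

ω^(ω + 1) + ω^ω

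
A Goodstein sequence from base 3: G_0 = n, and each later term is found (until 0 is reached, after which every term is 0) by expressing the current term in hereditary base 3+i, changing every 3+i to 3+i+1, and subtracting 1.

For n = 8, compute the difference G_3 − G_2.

1

8 —HB3→ 2·3 + 2 —bump→ 2·4 + 2 = 10 —(−1)→ 9
9 —HB4→ 2·4 + 1 —bump→ 2·5 + 1 = 11 —(−1)→ 10
10 —HB5→ 2·5 —bump→ 2·6 = 12 —(−1)→ 11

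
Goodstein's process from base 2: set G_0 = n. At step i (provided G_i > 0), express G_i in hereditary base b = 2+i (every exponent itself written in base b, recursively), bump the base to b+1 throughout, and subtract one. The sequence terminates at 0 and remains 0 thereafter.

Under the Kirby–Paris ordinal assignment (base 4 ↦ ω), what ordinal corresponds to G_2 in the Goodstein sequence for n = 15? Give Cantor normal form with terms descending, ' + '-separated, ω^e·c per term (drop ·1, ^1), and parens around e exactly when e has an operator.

ω^(ω + 1) + ω^ω + 3

i=0: 15 = 2^(2 + 1) + 2^2 + 2 + 1 (b=2); 2→3: 3^(3 + 1) + 3^3 + 3 + 1 = 112; 112−1 = 111
i=1: 111 = 3^(3 + 1) + 3^3 + 3 (b=3); 3→4: 4^(4 + 1) + 4^4 + 4 = 1284; 1284−1 = 1283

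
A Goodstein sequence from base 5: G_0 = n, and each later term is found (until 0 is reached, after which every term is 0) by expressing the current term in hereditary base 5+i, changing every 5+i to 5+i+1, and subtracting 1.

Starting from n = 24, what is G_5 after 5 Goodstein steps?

39

[0] 24 ≡ 4·5 + 4 (base 5). Lift 6: 28. −1: 27.
[1] 27 ≡ 4·6 + 3 (base 6). Lift 7: 31. −1: 30.
[2] 30 ≡ 4·7 + 2 (base 7). Lift 8: 34. −1: 33.
[3] 33 ≡ 4·8 + 1 (base 8). Lift 9: 37. −1: 36.
[4] 36 ≡ 4·9 (base 9). Lift 10: 40. −1: 39.
[5] 39 ≡ 3·10 + 9 (base 10). Lift 11: 42. −1: 41.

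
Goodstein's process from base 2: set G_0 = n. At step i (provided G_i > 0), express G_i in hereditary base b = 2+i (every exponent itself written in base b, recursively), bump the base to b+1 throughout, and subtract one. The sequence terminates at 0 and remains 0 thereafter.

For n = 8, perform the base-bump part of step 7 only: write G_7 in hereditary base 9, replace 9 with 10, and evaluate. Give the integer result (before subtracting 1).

[0] 8 ≡ 2^(2 + 1) (base 2). Lift 3: 81. −1: 80.
[1] 80 ≡ 2·3^3 + 2·3^2 + 2·3 + 2 (base 3). Lift 4: 554. −1: 553.
[2] 553 ≡ 2·4^4 + 2·4^2 + 2·4 + 1 (base 4). Lift 5: 6311. −1: 6310.
[3] 6310 ≡ 2·5^5 + 2·5^2 + 2·5 (base 5). Lift 6: 93396. −1: 93395.
[4] 93395 ≡ 2·6^6 + 2·6^2 + 6 + 5 (base 6). Lift 7: 1647196. −1: 1647195.
[5] 1647195 ≡ 2·7^7 + 2·7^2 + 7 + 4 (base 7). Lift 8: 33554572. −1: 33554571.
[6] 33554571 ≡ 2·8^8 + 2·8^2 + 8 + 3 (base 8). Lift 9: 774841152. −1: 774841151.

20000000212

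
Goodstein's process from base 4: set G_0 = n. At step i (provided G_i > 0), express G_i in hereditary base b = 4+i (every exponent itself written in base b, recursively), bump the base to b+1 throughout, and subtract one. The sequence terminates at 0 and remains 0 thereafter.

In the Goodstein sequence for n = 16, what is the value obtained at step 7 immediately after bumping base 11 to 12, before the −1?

44

(0) 16|_4 = 4^2 ↦ 5^2|_5 = 25 ⇒ 24
(1) 24|_5 = 4·5 + 4 ↦ 4·6 + 4|_6 = 28 ⇒ 27
(2) 27|_6 = 4·6 + 3 ↦ 4·7 + 3|_7 = 31 ⇒ 30
(3) 30|_7 = 4·7 + 2 ↦ 4·8 + 2|_8 = 34 ⇒ 33
(4) 33|_8 = 4·8 + 1 ↦ 4·9 + 1|_9 = 37 ⇒ 36
(5) 36|_9 = 4·9 ↦ 4·10|_10 = 40 ⇒ 39
(6) 39|_10 = 3·10 + 9 ↦ 3·11 + 9|_11 = 42 ⇒ 41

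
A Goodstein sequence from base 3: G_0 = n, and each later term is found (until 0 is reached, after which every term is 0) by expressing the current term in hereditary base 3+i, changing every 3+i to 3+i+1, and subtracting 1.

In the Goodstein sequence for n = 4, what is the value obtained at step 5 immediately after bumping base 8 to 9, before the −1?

1

step 0: 4 = 3 + 1; sub 4 for 3: 4 + 1; = 5; G_1 = 5−1 = 4
step 1: 4 = 4; sub 5 for 4: 5; = 5; G_2 = 5−1 = 4
step 2: 4 = 4; sub 6 for 5: 4; = 4; G_3 = 4−1 = 3
step 3: 3 = 3; sub 7 for 6: 3; = 3; G_4 = 3−1 = 2
step 4: 2 = 2; sub 8 for 7: 2; = 2; G_5 = 2−1 = 1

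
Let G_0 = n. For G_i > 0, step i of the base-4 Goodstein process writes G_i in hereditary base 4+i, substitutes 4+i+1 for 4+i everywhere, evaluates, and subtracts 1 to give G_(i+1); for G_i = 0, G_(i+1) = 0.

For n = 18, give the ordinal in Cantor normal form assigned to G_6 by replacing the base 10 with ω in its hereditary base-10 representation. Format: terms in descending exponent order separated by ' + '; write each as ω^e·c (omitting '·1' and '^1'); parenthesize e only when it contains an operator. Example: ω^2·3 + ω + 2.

ω·6 + 3

(0) 18|_4 = 4^2 + 2 ↦ 5^2 + 2|_5 = 27 ⇒ 26
(1) 26|_5 = 5^2 + 1 ↦ 6^2 + 1|_6 = 37 ⇒ 36
(2) 36|_6 = 6^2 ↦ 7^2|_7 = 49 ⇒ 48
(3) 48|_7 = 6·7 + 6 ↦ 6·8 + 6|_8 = 54 ⇒ 53
(4) 53|_8 = 6·8 + 5 ↦ 6·9 + 5|_9 = 59 ⇒ 58
(5) 58|_9 = 6·9 + 4 ↦ 6·10 + 4|_10 = 64 ⇒ 63
(6) 63|_10 = 6·10 + 3 ↦ 6·11 + 3|_11 = 69 ⇒ 68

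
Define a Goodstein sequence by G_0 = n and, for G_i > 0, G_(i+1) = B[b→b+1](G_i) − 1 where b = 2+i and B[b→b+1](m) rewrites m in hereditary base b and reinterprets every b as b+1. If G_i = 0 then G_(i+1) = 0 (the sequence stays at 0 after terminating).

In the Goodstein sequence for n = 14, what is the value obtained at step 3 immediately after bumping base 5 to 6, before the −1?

326592

step 0: 14 = 2^(2 + 1) + 2^2 + 2; sub 3 for 2: 3^(3 + 1) + 3^3 + 3; = 111; G_1 = 111−1 = 110
step 1: 110 = 3^(3 + 1) + 3^3 + 2; sub 4 for 3: 4^(4 + 1) + 4^4 + 2; = 1282; G_2 = 1282−1 = 1281
step 2: 1281 = 4^(4 + 1) + 4^4 + 1; sub 5 for 4: 5^(5 + 1) + 5^5 + 1; = 18751; G_3 = 18751−1 = 18750
step 3: 18750 = 5^(5 + 1) + 5^5; sub 6 for 5: 6^(6 + 1) + 6^6; = 326592; G_4 = 326592−1 = 326591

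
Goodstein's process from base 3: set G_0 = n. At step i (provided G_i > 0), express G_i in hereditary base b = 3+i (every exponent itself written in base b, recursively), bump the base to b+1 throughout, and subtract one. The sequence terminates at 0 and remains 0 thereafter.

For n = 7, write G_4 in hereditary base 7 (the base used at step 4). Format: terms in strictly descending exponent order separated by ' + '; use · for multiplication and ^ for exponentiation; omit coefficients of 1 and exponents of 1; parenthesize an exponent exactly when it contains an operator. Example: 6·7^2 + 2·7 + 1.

7 + 2

7 —HB3→ 2·3 + 1 —bump→ 2·4 + 1 = 9 —(−1)→ 8
8 —HB4→ 2·4 —bump→ 2·5 = 10 —(−1)→ 9
9 —HB5→ 5 + 4 —bump→ 6 + 4 = 10 —(−1)→ 9
9 —HB6→ 6 + 3 —bump→ 7 + 3 = 10 —(−1)→ 9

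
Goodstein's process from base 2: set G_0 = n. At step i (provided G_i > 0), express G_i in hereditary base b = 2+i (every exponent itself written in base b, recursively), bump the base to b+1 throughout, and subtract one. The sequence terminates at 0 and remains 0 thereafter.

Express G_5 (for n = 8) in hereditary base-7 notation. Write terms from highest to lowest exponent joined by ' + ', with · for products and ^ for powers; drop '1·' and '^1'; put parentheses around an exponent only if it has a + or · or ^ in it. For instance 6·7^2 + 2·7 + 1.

step 0: 8 = 2^(2 + 1); sub 3 for 2: 3^(3 + 1); = 81; G_1 = 81−1 = 80
step 1: 80 = 2·3^3 + 2·3^2 + 2·3 + 2; sub 4 for 3: 2·4^4 + 2·4^2 + 2·4 + 2; = 554; G_2 = 554−1 = 553
step 2: 553 = 2·4^4 + 2·4^2 + 2·4 + 1; sub 5 for 4: 2·5^5 + 2·5^2 + 2·5 + 1; = 6311; G_3 = 6311−1 = 6310
step 3: 6310 = 2·5^5 + 2·5^2 + 2·5; sub 6 for 5: 2·6^6 + 2·6^2 + 2·6; = 93396; G_4 = 93396−1 = 93395
step 4: 93395 = 2·6^6 + 2·6^2 + 6 + 5; sub 7 for 6: 2·7^7 + 2·7^2 + 7 + 5; = 1647196; G_5 = 1647196−1 = 1647195
step 5: 1647195 = 2·7^7 + 2·7^2 + 7 + 4; sub 8 for 7: 2·8^8 + 2·8^2 + 8 + 4; = 33554572; G_6 = 33554572−1 = 33554571

2·7^7 + 2·7^2 + 7 + 4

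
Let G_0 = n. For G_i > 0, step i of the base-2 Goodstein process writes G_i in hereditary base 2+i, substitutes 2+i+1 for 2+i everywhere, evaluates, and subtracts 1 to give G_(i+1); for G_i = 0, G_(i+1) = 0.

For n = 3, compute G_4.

[0] 3 ≡ 2 + 1 (base 2). Lift 3: 4. −1: 3.
[1] 3 ≡ 3 (base 3). Lift 4: 4. −1: 3.
[2] 3 ≡ 3 (base 4). Lift 5: 3. −1: 2.
[3] 2 ≡ 2 (base 5). Lift 6: 2. −1: 1.
[4] 1 ≡ 1 (base 6). Lift 7: 1. −1: 0.

1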